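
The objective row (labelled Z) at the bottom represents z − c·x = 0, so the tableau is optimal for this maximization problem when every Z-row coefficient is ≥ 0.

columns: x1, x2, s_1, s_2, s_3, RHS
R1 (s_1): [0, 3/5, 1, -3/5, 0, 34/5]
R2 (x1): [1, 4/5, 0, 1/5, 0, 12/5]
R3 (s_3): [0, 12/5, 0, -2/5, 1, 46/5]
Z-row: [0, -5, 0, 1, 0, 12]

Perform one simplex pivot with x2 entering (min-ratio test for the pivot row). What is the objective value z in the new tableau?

Ratio test on column x2 — row 1: (34/5)/(3/5) = 34/3; row 2: (12/5)/(4/5) = 3; row 3: (46/5)/(12/5) = 23/6. Minimum is 3 at row 2 (x1 leaves); pivot element 4/5.
Pivot on row 2; the Z-row RHS becomes 12 − (-5)·3 = 27.

27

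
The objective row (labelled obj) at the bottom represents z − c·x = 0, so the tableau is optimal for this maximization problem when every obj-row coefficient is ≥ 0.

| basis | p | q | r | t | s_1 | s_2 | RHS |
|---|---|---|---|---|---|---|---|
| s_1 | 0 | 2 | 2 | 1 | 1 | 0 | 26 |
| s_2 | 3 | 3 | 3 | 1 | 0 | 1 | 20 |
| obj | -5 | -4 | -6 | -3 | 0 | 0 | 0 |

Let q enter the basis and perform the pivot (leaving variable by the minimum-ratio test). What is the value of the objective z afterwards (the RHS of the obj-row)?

80/3

Ratio test on column q — row 1: 26/2 = 13; row 2: 20/3 = 20/3. Minimum is 20/3 at row 2 (s_2 leaves); pivot element 3.
Pivot on row 2; the obj-row RHS becomes 0 − (-4)·(20/3) = 80/3.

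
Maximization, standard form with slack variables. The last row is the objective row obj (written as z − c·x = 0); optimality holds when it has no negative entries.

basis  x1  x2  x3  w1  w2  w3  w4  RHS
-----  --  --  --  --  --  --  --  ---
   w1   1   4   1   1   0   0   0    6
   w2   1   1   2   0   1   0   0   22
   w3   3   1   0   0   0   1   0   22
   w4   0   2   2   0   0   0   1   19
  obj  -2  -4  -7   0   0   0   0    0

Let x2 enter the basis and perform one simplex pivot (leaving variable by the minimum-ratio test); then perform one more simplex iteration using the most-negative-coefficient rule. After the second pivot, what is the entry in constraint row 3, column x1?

Ratio test on column x2 — row 1: 6/4 = 3/2; row 2: 22/1 = 22; row 3: 22/1 = 22; row 4: 19/2 = 19/2. Minimum is 3/2 at row 1 (w1 leaves); pivot element 4.
Divide row 1 by 4; eliminate column x2 from the other rows.
Second iteration: most negative obj-row entry is -6 in column x3, so x3 enters.
Ratio test on column x3 — row 1: (3/2)/(1/4) = 6; row 2: (41/2)/(7/4) = 82/7; row 3: entry -1/4 ≤ 0; row 4: 16/(3/2) = 32/3. Minimum is 6 at row 1 (x2 leaves); pivot element 1/4.
Divide row 1 by 1/4; eliminate column x3 from the other rows.
After both pivots, the entry at constraint row 3, column x1 is 3.

3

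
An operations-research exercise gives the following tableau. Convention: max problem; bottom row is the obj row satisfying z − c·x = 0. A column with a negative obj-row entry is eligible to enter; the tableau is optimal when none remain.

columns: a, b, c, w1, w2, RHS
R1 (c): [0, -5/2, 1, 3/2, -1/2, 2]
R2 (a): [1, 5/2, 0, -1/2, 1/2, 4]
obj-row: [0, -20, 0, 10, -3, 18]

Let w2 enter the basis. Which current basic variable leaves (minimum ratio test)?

Column w2 entries and ratios — c: -1/2 ≤ 0, skip; a: 4/(1/2) = 8.
Smallest ratio is 8 in the row of a, so a leaves.

a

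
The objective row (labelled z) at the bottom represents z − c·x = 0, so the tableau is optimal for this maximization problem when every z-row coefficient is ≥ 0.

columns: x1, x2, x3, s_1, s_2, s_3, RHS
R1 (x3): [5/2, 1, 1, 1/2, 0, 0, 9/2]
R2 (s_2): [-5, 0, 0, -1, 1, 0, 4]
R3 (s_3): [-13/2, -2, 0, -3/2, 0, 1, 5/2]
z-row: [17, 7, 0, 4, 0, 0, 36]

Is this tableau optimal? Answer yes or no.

Every z-row coefficient is ≥ 0, so the tableau is optimal.

yes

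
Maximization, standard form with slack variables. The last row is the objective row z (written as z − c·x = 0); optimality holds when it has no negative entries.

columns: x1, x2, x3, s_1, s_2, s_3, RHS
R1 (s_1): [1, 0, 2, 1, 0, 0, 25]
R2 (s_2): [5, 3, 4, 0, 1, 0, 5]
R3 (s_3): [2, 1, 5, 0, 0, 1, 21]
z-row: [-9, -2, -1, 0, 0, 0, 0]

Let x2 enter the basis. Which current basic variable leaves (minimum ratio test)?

s_2

Column x2 entries and ratios — s_1: 0 ≤ 0, skip; s_2: 5/3 = 5/3; s_3: 21/1 = 21.
Smallest ratio is 5/3 in the row of s_2, so s_2 leaves.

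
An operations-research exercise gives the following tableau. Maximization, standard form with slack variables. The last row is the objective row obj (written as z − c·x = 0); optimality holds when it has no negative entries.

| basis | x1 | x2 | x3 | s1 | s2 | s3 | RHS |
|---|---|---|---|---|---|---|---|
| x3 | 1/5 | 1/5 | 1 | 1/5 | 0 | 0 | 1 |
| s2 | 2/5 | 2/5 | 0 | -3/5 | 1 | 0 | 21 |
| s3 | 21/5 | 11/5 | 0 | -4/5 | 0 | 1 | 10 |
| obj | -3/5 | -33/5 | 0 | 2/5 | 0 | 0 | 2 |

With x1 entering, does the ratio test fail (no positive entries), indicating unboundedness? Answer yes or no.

Column x1 has positive entries in row(s) 1, 2, 3, so the ratio test bounds it — not unbounded.

no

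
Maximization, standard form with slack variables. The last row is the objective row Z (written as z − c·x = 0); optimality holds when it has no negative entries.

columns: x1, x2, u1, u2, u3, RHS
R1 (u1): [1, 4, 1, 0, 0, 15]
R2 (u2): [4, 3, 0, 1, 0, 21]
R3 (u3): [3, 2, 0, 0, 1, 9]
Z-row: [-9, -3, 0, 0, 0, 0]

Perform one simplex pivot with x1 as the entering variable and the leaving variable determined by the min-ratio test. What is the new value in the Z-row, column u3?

Ratio test on column x1 — row 1: 15/1 = 15; row 2: 21/4 = 21/4; row 3: 9/3 = 3. Minimum is 3 at row 3 (u3 leaves); pivot element 3.
Divide row 3 by 3; eliminate column x1 from the other rows.
Z-row update in column u3: 0 − (-9)·(1/3) = 3.

3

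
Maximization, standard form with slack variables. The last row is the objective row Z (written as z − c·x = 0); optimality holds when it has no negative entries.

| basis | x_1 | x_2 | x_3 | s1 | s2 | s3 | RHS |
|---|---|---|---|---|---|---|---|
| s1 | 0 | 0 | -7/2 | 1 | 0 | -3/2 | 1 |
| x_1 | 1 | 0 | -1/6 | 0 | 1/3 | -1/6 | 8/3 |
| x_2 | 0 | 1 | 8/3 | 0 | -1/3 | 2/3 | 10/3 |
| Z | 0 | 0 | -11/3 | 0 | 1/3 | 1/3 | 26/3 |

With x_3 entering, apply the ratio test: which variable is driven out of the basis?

x_2

Column x_3 entries and ratios — s1: -7/2 ≤ 0, skip; x_1: -1/6 ≤ 0, skip; x_2: (10/3)/(8/3) = 5/4.
Smallest ratio is 5/4 in the row of x_2, so x_2 leaves.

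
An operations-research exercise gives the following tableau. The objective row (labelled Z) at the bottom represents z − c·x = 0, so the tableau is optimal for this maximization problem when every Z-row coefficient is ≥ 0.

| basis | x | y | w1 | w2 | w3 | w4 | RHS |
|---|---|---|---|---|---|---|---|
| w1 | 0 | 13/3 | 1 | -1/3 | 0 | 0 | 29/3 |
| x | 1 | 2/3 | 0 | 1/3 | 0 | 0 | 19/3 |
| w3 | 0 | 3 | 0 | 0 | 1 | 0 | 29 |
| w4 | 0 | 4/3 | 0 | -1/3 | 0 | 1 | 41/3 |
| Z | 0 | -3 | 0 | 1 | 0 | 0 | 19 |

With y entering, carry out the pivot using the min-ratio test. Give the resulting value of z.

Ratio test on column y — row 1: (29/3)/(13/3) = 29/13; row 2: (19/3)/(2/3) = 19/2; row 3: 29/3 = 29/3; row 4: (41/3)/(4/3) = 41/4. Minimum is 29/13 at row 1 (w1 leaves); pivot element 13/3.
Pivot on row 1; the Z-row RHS becomes 19 − (-3)·(29/13) = 334/13.

334/13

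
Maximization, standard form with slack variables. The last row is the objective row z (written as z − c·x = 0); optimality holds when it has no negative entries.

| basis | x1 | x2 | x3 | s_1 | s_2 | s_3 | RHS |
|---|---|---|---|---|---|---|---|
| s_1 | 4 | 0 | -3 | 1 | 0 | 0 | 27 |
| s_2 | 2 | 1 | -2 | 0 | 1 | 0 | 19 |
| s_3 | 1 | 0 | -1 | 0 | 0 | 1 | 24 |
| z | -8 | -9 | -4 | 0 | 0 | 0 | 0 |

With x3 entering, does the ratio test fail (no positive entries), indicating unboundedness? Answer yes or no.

Every constraint-row entry in column x3 is ≤ 0, so increasing x3 is unbounded.

yes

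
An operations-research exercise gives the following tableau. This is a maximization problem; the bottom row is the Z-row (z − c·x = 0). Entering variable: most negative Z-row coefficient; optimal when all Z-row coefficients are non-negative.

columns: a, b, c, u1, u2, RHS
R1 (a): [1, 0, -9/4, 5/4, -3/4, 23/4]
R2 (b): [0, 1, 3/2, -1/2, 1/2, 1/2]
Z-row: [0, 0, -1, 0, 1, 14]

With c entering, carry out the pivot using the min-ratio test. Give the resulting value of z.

43/3

Ratio test on column c — row 1: entry -9/4 ≤ 0; row 2: (1/2)/(3/2) = 1/3. Minimum is 1/3 at row 2 (b leaves); pivot element 3/2.
Pivot on row 2; the Z-row RHS becomes 14 − (-1)·(1/3) = 43/3.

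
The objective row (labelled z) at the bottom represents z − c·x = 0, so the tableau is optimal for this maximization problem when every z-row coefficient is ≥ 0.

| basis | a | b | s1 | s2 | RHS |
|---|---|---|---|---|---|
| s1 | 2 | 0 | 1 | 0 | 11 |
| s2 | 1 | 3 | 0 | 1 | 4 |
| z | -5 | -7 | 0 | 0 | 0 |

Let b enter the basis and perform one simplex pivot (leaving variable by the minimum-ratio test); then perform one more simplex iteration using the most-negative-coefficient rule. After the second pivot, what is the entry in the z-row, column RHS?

Ratio test on column b — row 1: entry 0 ≤ 0; row 2: 4/3 = 4/3. Minimum is 4/3 at row 2 (s2 leaves); pivot element 3.
Divide row 2 by 3; eliminate column b from the other rows.
Second iteration: most negative z-row entry is -8/3 in column a, so a enters.
Ratio test on column a — row 1: 11/2 = 11/2; row 2: (4/3)/(1/3) = 4. Minimum is 4 at row 2 (b leaves); pivot element 1/3.
Divide row 2 by 1/3; eliminate column a from the other rows.
After both pivots, the entry at the z-row, column RHS is 20.

20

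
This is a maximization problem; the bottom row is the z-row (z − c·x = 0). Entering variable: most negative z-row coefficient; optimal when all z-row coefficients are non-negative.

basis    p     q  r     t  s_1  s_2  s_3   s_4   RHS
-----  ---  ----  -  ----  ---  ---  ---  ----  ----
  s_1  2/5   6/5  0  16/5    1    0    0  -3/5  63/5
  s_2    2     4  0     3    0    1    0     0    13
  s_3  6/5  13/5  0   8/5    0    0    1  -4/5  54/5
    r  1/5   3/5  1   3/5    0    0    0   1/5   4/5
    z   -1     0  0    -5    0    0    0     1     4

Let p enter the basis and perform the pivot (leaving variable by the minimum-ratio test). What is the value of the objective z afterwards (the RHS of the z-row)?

Ratio test on column p — row 1: (63/5)/(2/5) = 63/2; row 2: 13/2 = 13/2; row 3: (54/5)/(6/5) = 9; row 4: (4/5)/(1/5) = 4. Minimum is 4 at row 4 (r leaves); pivot element 1/5.
Pivot on row 4; the z-row RHS becomes 4 − (-1)·4 = 8.

8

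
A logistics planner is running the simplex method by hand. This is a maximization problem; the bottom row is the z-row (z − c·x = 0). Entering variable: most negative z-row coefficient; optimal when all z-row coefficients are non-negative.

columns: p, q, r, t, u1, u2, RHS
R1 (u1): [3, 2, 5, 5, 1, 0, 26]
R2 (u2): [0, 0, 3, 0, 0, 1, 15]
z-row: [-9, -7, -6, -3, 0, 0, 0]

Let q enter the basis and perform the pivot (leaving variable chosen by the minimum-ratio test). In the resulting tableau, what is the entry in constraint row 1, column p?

3/2

Ratio test on column q — row 1: 26/2 = 13; row 2: entry 0 ≤ 0. Minimum is 13 at row 1 (u1 leaves); pivot element 2.
Divide row 1 by 2; eliminate column q from the other rows.
In the new row 1, the p entry is the old entry divided by the pivot: 3/2 = 3/2.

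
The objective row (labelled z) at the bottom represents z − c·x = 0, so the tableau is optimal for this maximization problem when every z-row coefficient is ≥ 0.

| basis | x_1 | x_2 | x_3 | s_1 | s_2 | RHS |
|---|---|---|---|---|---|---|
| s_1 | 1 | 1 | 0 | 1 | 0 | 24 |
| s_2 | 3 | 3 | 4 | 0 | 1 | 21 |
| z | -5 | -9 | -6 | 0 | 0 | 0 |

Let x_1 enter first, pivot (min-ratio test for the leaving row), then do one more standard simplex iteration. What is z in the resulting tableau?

63

Ratio test on column x_1 — row 1: 24/1 = 24; row 2: 21/3 = 7. Minimum is 7 at row 2 (s_2 leaves); pivot element 3.
Pivot on row 2; the z-row RHS becomes 0 − (-5)·7 = 35.
Next entering variable (most negative z-row entry -4): x_2.
Ratio test on column x_2 — row 1: entry 0 ≤ 0; row 2: 7/1 = 7. Minimum is 7 at row 2 (x_1 leaves); pivot element 1.
After the second pivot the z-row RHS is 35 − (-4)·7 = 63.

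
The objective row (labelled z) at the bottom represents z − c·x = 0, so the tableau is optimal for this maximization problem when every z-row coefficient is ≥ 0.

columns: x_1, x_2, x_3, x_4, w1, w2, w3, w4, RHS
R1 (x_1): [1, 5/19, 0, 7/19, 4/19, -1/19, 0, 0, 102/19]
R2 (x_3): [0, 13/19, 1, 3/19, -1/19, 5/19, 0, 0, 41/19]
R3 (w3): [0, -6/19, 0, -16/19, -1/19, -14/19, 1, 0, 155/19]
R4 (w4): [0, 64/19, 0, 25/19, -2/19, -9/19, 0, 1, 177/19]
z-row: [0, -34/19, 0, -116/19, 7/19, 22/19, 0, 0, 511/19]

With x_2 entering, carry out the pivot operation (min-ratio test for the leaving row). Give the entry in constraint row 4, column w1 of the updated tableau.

-1/32

Ratio test on column x_2 — row 1: (102/19)/(5/19) = 102/5; row 2: (41/19)/(13/19) = 41/13; row 3: entry -6/19 ≤ 0; row 4: (177/19)/(64/19) = 177/64. Minimum is 177/64 at row 4 (w4 leaves); pivot element 64/19.
Divide row 4 by 64/19; eliminate column x_2 from the other rows.
In the new row 4, the w1 entry is the old entry divided by the pivot: (-2/19)/(64/19) = -1/32.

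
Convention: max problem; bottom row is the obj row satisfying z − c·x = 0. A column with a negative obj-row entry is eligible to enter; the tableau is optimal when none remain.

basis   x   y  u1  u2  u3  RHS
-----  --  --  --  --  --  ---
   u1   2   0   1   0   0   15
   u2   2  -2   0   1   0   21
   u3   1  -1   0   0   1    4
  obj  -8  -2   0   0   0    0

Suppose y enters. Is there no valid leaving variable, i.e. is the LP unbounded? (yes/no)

yes

Every constraint-row entry in column y is ≤ 0, so increasing y is unbounded.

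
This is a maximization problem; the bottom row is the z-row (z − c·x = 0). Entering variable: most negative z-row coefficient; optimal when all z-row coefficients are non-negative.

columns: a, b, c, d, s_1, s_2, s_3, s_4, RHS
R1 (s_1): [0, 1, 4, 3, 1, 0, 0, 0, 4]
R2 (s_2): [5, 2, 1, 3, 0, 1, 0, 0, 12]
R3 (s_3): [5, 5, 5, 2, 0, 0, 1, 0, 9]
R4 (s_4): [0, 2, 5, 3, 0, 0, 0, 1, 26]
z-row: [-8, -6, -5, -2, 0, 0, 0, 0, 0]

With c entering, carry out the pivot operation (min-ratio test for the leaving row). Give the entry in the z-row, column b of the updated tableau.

Ratio test on column c — row 1: 4/4 = 1; row 2: 12/1 = 12; row 3: 9/5 = 9/5; row 4: 26/5 = 26/5. Minimum is 1 at row 1 (s_1 leaves); pivot element 4.
Divide row 1 by 4; eliminate column c from the other rows.
z-row update in column b: -6 − (-5)·(1/4) = -19/4.

-19/4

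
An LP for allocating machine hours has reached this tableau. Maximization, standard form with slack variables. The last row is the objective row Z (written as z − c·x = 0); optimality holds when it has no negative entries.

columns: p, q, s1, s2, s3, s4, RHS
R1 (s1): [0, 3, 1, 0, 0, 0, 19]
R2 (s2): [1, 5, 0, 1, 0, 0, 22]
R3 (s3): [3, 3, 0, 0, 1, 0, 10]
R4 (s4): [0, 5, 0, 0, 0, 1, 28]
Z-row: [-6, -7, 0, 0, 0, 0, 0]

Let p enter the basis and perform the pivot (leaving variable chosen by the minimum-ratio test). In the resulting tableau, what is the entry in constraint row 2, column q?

Ratio test on column p — row 1: entry 0 ≤ 0; row 2: 22/1 = 22; row 3: 10/3 = 10/3; row 4: entry 0 ≤ 0. Minimum is 10/3 at row 3 (s3 leaves); pivot element 3.
Divide row 3 by 3; eliminate column p from the other rows.
Row 2 update in column q: 5 − 1·1 = 4.

4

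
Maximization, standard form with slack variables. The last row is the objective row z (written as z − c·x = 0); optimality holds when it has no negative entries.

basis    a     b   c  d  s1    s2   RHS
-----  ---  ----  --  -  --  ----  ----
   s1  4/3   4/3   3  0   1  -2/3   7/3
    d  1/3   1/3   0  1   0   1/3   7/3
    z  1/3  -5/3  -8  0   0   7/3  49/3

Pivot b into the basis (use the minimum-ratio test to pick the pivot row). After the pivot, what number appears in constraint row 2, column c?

-3/4

Ratio test on column b — row 1: (7/3)/(4/3) = 7/4; row 2: (7/3)/(1/3) = 7. Minimum is 7/4 at row 1 (s1 leaves); pivot element 4/3.
Divide row 1 by 4/3; eliminate column b from the other rows.
Row 2 update in column c: 0 − (1/3)·(9/4) = -3/4.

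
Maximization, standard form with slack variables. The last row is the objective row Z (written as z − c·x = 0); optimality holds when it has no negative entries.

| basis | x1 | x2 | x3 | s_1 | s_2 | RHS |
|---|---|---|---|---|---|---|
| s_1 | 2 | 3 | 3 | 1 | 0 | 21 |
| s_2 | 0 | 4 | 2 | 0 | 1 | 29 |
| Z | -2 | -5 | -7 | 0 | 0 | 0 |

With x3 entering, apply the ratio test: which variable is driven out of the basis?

s_1

Column x3 entries and ratios — s_1: 21/3 = 7; s_2: 29/2 = 29/2.
Smallest ratio is 7 in the row of s_1, so s_1 leaves.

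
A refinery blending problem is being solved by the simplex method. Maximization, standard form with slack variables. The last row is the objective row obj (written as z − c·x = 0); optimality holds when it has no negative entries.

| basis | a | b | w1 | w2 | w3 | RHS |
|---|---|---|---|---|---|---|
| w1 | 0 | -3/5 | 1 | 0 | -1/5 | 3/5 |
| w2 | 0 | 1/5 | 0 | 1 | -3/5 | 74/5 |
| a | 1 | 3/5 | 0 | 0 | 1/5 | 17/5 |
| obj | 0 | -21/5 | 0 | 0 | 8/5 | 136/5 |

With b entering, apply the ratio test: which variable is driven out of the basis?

Column b entries and ratios — w1: -3/5 ≤ 0, skip; w2: (74/5)/(1/5) = 74; a: (17/5)/(3/5) = 17/3.
Smallest ratio is 17/3 in the row of a, so a leaves.

a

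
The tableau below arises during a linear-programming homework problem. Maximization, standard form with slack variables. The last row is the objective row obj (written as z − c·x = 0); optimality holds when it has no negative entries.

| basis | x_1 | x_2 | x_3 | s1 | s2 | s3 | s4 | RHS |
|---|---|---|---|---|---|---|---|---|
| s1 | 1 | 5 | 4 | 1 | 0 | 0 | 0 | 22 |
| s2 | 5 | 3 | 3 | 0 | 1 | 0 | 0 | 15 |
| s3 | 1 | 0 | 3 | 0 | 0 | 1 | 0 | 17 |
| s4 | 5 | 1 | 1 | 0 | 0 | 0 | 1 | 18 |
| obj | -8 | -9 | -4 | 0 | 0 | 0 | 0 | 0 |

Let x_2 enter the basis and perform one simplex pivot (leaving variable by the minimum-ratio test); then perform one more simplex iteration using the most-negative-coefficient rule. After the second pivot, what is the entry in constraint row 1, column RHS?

Ratio test on column x_2 — row 1: 22/5 = 22/5; row 2: 15/3 = 5; row 3: entry 0 ≤ 0; row 4: 18/1 = 18. Minimum is 22/5 at row 1 (s1 leaves); pivot element 5.
Divide row 1 by 5; eliminate column x_2 from the other rows.
Second iteration: most negative obj-row entry is -31/5 in column x_1, so x_1 enters.
Ratio test on column x_1 — row 1: (22/5)/(1/5) = 22; row 2: (9/5)/(22/5) = 9/22; row 3: 17/1 = 17; row 4: (68/5)/(24/5) = 17/6. Minimum is 9/22 at row 2 (s2 leaves); pivot element 22/5.
Divide row 2 by 22/5; eliminate column x_1 from the other rows.
After both pivots, the entry at constraint row 1, column RHS is 95/22.

95/22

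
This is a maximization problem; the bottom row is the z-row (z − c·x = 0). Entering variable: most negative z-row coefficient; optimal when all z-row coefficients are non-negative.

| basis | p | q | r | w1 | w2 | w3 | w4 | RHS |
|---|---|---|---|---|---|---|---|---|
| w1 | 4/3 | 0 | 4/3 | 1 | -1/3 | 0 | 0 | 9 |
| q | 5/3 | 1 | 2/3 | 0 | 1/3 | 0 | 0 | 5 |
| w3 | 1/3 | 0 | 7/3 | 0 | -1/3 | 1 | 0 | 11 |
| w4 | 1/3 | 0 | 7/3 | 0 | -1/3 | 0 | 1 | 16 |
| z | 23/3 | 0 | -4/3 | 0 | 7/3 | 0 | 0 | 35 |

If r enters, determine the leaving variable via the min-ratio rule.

w3

Column r entries and ratios — w1: 9/(4/3) = 27/4; q: 5/(2/3) = 15/2; w3: 11/(7/3) = 33/7; w4: 16/(7/3) = 48/7.
Smallest ratio is 33/7 in the row of w3, so w3 leaves.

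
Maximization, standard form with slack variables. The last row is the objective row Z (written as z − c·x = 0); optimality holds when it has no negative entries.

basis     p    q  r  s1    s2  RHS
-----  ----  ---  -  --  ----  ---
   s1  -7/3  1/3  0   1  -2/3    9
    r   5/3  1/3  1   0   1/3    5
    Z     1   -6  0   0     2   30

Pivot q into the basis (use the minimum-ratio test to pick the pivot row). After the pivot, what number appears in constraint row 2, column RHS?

15

Ratio test on column q — row 1: 9/(1/3) = 27; row 2: 5/(1/3) = 15. Minimum is 15 at row 2 (r leaves); pivot element 1/3.
Divide row 2 by 1/3; eliminate column q from the other rows.
In the new row 2, the RHS entry is the old entry divided by the pivot: 5/(1/3) = 15.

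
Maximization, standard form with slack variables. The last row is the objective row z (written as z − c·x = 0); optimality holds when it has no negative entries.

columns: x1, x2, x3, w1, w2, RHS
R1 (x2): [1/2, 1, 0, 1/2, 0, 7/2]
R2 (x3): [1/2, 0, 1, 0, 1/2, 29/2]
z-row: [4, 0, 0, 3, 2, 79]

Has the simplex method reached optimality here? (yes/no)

Every z-row coefficient is ≥ 0, so the tableau is optimal.

yes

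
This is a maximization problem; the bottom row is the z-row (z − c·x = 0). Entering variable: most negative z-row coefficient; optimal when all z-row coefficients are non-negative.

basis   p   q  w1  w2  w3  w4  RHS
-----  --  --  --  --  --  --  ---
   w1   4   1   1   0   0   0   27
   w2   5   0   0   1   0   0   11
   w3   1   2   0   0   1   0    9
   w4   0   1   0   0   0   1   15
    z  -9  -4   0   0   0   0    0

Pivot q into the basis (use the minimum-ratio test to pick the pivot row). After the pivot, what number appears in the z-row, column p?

-7

Ratio test on column q — row 1: 27/1 = 27; row 2: entry 0 ≤ 0; row 3: 9/2 = 9/2; row 4: 15/1 = 15. Minimum is 9/2 at row 3 (w3 leaves); pivot element 2.
Divide row 3 by 2; eliminate column q from the other rows.
z-row update in column p: -9 − (-4)·(1/2) = -7.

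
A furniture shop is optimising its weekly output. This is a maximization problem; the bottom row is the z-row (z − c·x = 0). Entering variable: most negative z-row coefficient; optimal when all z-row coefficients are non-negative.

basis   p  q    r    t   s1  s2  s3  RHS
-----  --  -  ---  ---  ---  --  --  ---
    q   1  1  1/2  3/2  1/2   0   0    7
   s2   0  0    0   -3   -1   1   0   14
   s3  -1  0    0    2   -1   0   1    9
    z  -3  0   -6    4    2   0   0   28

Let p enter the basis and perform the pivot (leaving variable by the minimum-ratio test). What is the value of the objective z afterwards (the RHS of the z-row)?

49

Ratio test on column p — row 1: 7/1 = 7; row 2: entry 0 ≤ 0; row 3: entry -1 ≤ 0. Minimum is 7 at row 1 (q leaves); pivot element 1.
Pivot on row 1; the z-row RHS becomes 28 − (-3)·7 = 49.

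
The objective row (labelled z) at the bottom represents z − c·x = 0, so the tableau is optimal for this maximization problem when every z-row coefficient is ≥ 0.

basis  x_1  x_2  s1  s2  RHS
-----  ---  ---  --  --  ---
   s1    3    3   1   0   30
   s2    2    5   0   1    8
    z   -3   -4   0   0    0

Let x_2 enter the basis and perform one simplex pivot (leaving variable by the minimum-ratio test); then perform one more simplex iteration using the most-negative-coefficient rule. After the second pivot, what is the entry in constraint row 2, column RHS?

Ratio test on column x_2 — row 1: 30/3 = 10; row 2: 8/5 = 8/5. Minimum is 8/5 at row 2 (s2 leaves); pivot element 5.
Divide row 2 by 5; eliminate column x_2 from the other rows.
Second iteration: most negative z-row entry is -7/5 in column x_1, so x_1 enters.
Ratio test on column x_1 — row 1: (126/5)/(9/5) = 14; row 2: (8/5)/(2/5) = 4. Minimum is 4 at row 2 (x_2 leaves); pivot element 2/5.
Divide row 2 by 2/5; eliminate column x_1 from the other rows.
After both pivots, the entry at constraint row 2, column RHS is 4.

4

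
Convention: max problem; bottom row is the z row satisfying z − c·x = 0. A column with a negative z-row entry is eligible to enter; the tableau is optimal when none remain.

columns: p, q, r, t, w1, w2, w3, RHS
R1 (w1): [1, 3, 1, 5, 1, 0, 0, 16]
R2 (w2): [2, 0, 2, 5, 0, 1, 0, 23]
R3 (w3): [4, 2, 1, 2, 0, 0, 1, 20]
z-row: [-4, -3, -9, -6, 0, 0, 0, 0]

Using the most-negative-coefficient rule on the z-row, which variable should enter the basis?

Negative z-row entries: p: -4, q: -3, r: -9, t: -6.
The most negative is -9 in column r, so r enters.

r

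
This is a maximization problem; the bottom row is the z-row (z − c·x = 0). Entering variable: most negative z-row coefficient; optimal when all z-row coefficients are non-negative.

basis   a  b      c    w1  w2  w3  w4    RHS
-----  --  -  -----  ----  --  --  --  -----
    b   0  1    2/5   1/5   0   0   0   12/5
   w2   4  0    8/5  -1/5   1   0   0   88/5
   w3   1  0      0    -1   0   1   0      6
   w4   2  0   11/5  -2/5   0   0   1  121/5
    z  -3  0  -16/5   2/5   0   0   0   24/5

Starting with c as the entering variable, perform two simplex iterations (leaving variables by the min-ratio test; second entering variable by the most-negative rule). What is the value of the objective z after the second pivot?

30

Ratio test on column c — row 1: (12/5)/(2/5) = 6; row 2: (88/5)/(8/5) = 11; row 3: entry 0 ≤ 0; row 4: (121/5)/(11/5) = 11. Minimum is 6 at row 1 (b leaves); pivot element 2/5.
Pivot on row 1; the z-row RHS becomes 24/5 − (-16/5)·6 = 24.
Next entering variable (most negative z-row entry -3): a.
Ratio test on column a — row 1: entry 0 ≤ 0; row 2: 8/4 = 2; row 3: 6/1 = 6; row 4: 11/2 = 11/2. Minimum is 2 at row 2 (w2 leaves); pivot element 4.
After the second pivot the z-row RHS is 24 − (-3)·2 = 30.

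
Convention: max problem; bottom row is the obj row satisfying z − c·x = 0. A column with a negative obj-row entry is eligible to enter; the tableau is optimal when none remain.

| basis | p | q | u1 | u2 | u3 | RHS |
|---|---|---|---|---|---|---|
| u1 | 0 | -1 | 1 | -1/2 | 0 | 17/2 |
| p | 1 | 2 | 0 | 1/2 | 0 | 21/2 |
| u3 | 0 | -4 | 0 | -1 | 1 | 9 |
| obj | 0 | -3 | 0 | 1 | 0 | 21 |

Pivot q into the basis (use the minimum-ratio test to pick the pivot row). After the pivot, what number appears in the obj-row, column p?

3/2

Ratio test on column q — row 1: entry -1 ≤ 0; row 2: (21/2)/2 = 21/4; row 3: entry -4 ≤ 0. Minimum is 21/4 at row 2 (p leaves); pivot element 2.
Divide row 2 by 2; eliminate column q from the other rows.
obj-row update in column p: 0 − (-3)·(1/2) = 3/2.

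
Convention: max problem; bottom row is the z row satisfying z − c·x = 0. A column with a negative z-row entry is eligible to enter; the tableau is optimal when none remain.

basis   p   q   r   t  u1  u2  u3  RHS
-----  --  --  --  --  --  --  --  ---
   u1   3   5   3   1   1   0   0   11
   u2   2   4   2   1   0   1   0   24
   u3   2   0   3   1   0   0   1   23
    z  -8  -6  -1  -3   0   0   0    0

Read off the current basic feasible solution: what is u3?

u3 is basic (row 3); its value is the RHS of that row, 23.

23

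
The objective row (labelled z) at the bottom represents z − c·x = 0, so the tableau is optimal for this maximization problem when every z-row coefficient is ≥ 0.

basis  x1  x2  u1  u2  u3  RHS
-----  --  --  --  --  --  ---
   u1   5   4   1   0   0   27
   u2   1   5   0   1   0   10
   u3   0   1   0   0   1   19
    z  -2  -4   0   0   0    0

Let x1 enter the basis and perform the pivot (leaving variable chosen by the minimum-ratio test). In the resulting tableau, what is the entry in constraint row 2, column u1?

-1/5

Ratio test on column x1 — row 1: 27/5 = 27/5; row 2: 10/1 = 10; row 3: entry 0 ≤ 0. Minimum is 27/5 at row 1 (u1 leaves); pivot element 5.
Divide row 1 by 5; eliminate column x1 from the other rows.
Row 2 update in column u1: 0 − 1·(1/5) = -1/5.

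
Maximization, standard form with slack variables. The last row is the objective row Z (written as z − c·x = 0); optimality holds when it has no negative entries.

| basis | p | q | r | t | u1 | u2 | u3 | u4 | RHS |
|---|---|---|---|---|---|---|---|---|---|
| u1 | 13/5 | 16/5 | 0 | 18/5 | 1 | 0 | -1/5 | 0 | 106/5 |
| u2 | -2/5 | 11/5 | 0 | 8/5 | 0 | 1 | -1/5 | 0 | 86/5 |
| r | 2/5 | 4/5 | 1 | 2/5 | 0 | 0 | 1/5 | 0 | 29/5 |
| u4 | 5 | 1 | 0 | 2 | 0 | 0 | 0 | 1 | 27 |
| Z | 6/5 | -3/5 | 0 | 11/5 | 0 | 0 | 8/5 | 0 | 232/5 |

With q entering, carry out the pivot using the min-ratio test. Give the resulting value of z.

Ratio test on column q — row 1: (106/5)/(16/5) = 53/8; row 2: (86/5)/(11/5) = 86/11; row 3: (29/5)/(4/5) = 29/4; row 4: 27/1 = 27. Minimum is 53/8 at row 1 (u1 leaves); pivot element 16/5.
Pivot on row 1; the Z-row RHS becomes 232/5 − (-3/5)·(53/8) = 403/8.

403/8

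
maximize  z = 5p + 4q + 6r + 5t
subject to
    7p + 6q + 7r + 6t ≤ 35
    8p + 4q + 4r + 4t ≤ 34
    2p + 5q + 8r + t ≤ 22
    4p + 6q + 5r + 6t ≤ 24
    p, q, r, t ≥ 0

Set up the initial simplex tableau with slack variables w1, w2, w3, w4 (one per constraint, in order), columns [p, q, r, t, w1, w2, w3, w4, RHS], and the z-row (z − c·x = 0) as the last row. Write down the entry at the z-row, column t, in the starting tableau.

The z-row carries the negated objective coefficients: the t entry is -5.

-5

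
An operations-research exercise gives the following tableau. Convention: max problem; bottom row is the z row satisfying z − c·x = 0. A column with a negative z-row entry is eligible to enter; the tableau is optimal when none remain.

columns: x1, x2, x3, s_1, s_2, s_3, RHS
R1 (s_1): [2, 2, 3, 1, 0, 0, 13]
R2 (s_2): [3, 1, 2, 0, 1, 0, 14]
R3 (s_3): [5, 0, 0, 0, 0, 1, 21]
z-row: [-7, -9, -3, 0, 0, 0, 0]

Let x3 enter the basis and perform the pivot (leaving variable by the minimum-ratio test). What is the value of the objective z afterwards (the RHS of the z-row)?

Ratio test on column x3 — row 1: 13/3 = 13/3; row 2: 14/2 = 7; row 3: entry 0 ≤ 0. Minimum is 13/3 at row 1 (s_1 leaves); pivot element 3.
Pivot on row 1; the z-row RHS becomes 0 − (-3)·(13/3) = 13.

13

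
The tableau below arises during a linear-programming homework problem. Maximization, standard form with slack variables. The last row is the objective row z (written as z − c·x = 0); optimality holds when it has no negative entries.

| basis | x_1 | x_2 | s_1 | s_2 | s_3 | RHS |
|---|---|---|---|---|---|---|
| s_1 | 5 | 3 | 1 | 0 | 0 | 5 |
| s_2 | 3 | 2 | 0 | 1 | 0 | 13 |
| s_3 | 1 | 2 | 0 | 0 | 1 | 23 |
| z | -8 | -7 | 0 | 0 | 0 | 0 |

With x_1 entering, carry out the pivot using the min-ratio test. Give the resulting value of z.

8

Ratio test on column x_1 — row 1: 5/5 = 1; row 2: 13/3 = 13/3; row 3: 23/1 = 23. Minimum is 1 at row 1 (s_1 leaves); pivot element 5.
Pivot on row 1; the z-row RHS becomes 0 − (-8)·1 = 8.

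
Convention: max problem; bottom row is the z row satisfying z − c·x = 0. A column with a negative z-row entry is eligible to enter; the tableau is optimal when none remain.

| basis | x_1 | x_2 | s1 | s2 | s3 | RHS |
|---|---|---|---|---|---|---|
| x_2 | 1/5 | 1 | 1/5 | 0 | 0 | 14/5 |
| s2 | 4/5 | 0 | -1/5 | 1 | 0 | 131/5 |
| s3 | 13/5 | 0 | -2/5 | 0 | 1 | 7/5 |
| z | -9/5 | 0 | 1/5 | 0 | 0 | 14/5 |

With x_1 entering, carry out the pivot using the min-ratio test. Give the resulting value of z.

49/13

Ratio test on column x_1 — row 1: (14/5)/(1/5) = 14; row 2: (131/5)/(4/5) = 131/4; row 3: (7/5)/(13/5) = 7/13. Minimum is 7/13 at row 3 (s3 leaves); pivot element 13/5.
Pivot on row 3; the z-row RHS becomes 14/5 − (-9/5)·(7/13) = 49/13.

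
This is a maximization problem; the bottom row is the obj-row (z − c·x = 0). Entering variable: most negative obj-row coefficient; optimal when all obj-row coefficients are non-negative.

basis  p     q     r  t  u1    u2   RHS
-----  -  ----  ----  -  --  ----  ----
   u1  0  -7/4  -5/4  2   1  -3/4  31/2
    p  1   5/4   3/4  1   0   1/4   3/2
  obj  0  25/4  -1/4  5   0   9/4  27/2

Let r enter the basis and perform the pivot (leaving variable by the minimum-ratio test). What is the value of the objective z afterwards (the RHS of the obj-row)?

Ratio test on column r — row 1: entry -5/4 ≤ 0; row 2: (3/2)/(3/4) = 2. Minimum is 2 at row 2 (p leaves); pivot element 3/4.
Pivot on row 2; the obj-row RHS becomes 27/2 − (-1/4)·2 = 14.

14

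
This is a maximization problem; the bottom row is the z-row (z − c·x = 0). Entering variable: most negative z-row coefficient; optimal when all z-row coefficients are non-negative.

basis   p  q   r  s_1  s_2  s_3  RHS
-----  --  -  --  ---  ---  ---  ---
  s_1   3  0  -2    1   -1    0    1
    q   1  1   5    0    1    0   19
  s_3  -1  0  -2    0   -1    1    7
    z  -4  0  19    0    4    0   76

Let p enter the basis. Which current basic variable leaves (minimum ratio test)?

Column p entries and ratios — s_1: 1/3 = 1/3; q: 19/1 = 19; s_3: -1 ≤ 0, skip.
Smallest ratio is 1/3 in the row of s_1, so s_1 leaves.

s_1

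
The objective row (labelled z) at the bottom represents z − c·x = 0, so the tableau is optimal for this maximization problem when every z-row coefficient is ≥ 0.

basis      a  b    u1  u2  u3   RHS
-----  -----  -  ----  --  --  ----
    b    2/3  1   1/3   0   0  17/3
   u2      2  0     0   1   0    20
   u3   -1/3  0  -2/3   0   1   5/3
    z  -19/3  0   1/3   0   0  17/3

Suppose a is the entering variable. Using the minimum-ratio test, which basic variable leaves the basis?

b

Column a entries and ratios — b: (17/3)/(2/3) = 17/2; u2: 20/2 = 10; u3: -1/3 ≤ 0, skip.
Smallest ratio is 17/2 in the row of b, so b leaves.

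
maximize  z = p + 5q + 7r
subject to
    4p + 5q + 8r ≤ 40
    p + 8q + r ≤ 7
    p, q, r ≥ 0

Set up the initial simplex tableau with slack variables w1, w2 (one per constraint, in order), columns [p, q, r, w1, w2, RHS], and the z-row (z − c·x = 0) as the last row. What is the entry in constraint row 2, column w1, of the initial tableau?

0

Slack w1 belongs to constraint 1; its column is the unit vector e_1, so the entry in row 2 is 0.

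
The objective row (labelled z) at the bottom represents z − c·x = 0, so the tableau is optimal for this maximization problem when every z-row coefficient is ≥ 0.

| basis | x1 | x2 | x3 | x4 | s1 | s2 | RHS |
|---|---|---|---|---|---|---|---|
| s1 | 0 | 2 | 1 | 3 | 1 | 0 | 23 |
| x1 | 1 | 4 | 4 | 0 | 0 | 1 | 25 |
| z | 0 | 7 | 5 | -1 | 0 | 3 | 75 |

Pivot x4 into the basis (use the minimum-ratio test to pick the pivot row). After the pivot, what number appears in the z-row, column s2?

3

Ratio test on column x4 — row 1: 23/3 = 23/3; row 2: entry 0 ≤ 0. Minimum is 23/3 at row 1 (s1 leaves); pivot element 3.
Divide row 1 by 3; eliminate column x4 from the other rows.
z-row update in column s2: 3 − (-1)·0 = 3.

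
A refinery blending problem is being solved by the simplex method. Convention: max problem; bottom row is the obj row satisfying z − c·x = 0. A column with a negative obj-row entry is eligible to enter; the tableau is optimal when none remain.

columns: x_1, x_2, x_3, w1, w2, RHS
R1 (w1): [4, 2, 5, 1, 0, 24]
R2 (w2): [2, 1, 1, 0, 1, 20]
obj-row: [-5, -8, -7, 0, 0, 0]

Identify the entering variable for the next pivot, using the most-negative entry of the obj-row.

Negative obj-row entries: x_1: -5, x_2: -8, x_3: -7.
The most negative is -8 in column x_2, so x_2 enters.

x_2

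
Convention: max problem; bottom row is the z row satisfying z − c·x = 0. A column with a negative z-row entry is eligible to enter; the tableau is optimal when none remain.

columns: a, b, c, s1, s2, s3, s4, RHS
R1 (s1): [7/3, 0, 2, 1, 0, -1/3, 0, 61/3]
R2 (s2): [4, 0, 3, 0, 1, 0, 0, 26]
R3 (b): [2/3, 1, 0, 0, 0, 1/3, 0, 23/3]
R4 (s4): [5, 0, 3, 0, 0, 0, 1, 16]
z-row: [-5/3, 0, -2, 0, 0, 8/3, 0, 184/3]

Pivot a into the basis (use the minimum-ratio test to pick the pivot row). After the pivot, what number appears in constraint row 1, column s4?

-7/15

Ratio test on column a — row 1: (61/3)/(7/3) = 61/7; row 2: 26/4 = 13/2; row 3: (23/3)/(2/3) = 23/2; row 4: 16/5 = 16/5. Minimum is 16/5 at row 4 (s4 leaves); pivot element 5.
Divide row 4 by 5; eliminate column a from the other rows.
Row 1 update in column s4: 0 − (7/3)·(1/5) = -7/15.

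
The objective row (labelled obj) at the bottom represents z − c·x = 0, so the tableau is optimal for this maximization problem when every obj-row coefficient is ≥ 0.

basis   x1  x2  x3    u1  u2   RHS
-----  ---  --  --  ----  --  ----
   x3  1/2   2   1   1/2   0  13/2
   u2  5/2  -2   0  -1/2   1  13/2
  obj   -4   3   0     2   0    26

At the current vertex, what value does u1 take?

0

u1 is not in the basis, so in the current basic feasible solution u1 = 0.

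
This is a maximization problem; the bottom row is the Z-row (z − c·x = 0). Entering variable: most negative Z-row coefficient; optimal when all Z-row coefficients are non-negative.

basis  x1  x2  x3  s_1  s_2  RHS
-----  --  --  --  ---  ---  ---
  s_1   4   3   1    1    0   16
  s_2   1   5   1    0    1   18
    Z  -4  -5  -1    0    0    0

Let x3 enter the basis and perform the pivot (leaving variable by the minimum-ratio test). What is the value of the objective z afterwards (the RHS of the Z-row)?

16

Ratio test on column x3 — row 1: 16/1 = 16; row 2: 18/1 = 18. Minimum is 16 at row 1 (s_1 leaves); pivot element 1.
Pivot on row 1; the Z-row RHS becomes 0 − (-1)·16 = 16.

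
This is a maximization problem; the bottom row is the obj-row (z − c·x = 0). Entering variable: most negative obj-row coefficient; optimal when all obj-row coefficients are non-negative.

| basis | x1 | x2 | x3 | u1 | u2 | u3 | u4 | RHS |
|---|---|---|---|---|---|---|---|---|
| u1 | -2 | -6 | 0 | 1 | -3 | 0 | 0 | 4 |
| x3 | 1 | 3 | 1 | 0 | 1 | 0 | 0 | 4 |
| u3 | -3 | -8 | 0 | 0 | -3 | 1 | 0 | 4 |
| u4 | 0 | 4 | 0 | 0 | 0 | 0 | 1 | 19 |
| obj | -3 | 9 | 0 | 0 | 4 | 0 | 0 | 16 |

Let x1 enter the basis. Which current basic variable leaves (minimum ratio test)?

x3

Column x1 entries and ratios — u1: -2 ≤ 0, skip; x3: 4/1 = 4; u3: -3 ≤ 0, skip; u4: 0 ≤ 0, skip.
Smallest ratio is 4 in the row of x3, so x3 leaves.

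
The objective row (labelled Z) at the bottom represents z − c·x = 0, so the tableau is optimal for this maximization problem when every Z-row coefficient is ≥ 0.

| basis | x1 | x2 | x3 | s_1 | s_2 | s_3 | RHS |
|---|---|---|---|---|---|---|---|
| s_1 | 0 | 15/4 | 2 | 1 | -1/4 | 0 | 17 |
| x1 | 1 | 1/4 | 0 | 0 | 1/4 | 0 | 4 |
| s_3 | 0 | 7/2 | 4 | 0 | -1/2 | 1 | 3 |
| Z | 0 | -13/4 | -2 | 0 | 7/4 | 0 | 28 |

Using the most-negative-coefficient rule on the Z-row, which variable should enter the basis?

x2

Negative Z-row entries: x2: -13/4, x3: -2.
The most negative is -13/4 in column x2, so x2 enters.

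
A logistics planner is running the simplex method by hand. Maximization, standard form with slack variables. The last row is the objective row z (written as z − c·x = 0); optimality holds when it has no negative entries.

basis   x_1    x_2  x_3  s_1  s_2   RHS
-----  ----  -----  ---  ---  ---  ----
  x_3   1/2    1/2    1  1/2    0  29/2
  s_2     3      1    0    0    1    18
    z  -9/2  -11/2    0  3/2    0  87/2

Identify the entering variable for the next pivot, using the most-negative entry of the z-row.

x_2

Negative z-row entries: x_1: -9/2, x_2: -11/2.
The most negative is -11/2 in column x_2, so x_2 enters.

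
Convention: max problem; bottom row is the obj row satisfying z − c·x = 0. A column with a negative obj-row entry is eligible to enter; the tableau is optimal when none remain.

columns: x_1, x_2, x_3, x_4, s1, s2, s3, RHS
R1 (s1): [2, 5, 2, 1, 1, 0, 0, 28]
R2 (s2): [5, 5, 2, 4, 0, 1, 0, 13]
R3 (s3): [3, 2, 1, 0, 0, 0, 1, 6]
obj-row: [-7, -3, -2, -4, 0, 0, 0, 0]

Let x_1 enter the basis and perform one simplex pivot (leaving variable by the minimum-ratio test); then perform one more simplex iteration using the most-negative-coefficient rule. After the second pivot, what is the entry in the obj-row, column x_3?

2/3

Ratio test on column x_1 — row 1: 28/2 = 14; row 2: 13/5 = 13/5; row 3: 6/3 = 2. Minimum is 2 at row 3 (s3 leaves); pivot element 3.
Divide row 3 by 3; eliminate column x_1 from the other rows.
Second iteration: most negative obj-row entry is -4 in column x_4, so x_4 enters.
Ratio test on column x_4 — row 1: 24/1 = 24; row 2: 3/4 = 3/4; row 3: entry 0 ≤ 0. Minimum is 3/4 at row 2 (s2 leaves); pivot element 4.
Divide row 2 by 4; eliminate column x_4 from the other rows.
After both pivots, the entry at the obj-row, column x_3 is 2/3.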